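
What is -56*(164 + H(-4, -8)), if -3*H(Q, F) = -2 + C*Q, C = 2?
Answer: -28112/3 ≈ -9370.7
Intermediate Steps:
H(Q, F) = ⅔ - 2*Q/3 (H(Q, F) = -(-2 + 2*Q)/3 = ⅔ - 2*Q/3)
-56*(164 + H(-4, -8)) = -56*(164 + (⅔ - ⅔*(-4))) = -56*(164 + (⅔ + 8/3)) = -56*(164 + 10/3) = -56*502/3 = -28112/3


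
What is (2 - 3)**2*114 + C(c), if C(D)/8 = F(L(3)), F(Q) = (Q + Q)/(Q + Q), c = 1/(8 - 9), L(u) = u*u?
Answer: 122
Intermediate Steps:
L(u) = u**2
c = -1 (c = 1/(-1) = -1)
F(Q) = 1 (F(Q) = (2*Q)/((2*Q)) = (2*Q)*(1/(2*Q)) = 1)
C(D) = 8 (C(D) = 8*1 = 8)
(2 - 3)**2*114 + C(c) = (2 - 3)**2*114 + 8 = (-1)**2*114 + 8 = 1*114 + 8 = 114 + 8 = 122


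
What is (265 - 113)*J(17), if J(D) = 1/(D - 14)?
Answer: 152/3 ≈ 50.667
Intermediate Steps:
J(D) = 1/(-14 + D)
(265 - 113)*J(17) = (265 - 113)/(-14 + 17) = 152/3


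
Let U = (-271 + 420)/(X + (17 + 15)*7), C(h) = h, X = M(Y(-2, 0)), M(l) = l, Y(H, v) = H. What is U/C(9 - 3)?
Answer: 149/1332 ≈ 0.11186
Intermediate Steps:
X = -2
U = 149/222 (U = (-271 + 420)/(-2 + (17 + 15)*7) = 149/(-2 + 32*7) = 149/(-2 + 224) = 149/222 ≈ 0.67117)
U/C(9 - 3) = (149/222)/(9 - 3) = (149/222)/6 = (1/6)*(149/222) = 149/1332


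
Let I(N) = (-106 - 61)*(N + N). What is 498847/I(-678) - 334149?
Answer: -75668210501/226452 ≈ -3.3415e+5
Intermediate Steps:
I(N) = -334*N
498847/I(-678) - 334149 = 498847/((-334*(-678))) - 334149 = 498847/226452 - 334149 = -75668210501/226452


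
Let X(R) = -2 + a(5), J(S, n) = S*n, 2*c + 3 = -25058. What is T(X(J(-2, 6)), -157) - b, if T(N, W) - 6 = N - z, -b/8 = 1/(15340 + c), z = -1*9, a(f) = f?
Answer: 101158/5619 ≈ 18.003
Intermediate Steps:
c = -25061/2 (c = -3/2 + (½)*(-25058) = -3/2 - 12529 = -25061/2 ≈ -12531.)
z = -9
b = -16/5619 (b = -8/(15340 - 25061/2) = -8/5619/2 = -8*2/5619 = -16/5619 ≈ -0.0028475)
X(R) = 3 (X(R) = -2 + 5 = 3)
T(N, W) = 15 + N (T(N, W) = 6 + (N - 1*(-9)) = 6 + (N + 9) = 6 + (9 + N) = 15 + N)
T(X(J(-2, 6)), -157) - b = (15 + 3) - 1*(-16/5619) = 18 + 16/5619 = 101158/5619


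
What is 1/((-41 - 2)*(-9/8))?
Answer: 8/387 ≈ 0.020672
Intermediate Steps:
1/((-41 - 2)*(-9/8)) = 1/(-(-387)/8) = 1/(-43*(-9/8)) = 1/(387/8) = 8/387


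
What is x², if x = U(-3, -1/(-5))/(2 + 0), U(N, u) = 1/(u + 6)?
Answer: 25/3844 ≈ 0.0065036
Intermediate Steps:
U(N, u) = 1/(6 + u)
x = 5/62 (x = 1/((2 + 0)*(6 - 1/(-5))) = 1/(2*(6 - 1*(-⅕))) = 1/(2*(6 + ⅕)) = 1/(2*(31/5)) = (½)*(5/31) = 5/62 ≈ 0.080645)
x² = (5/62)² = 25/3844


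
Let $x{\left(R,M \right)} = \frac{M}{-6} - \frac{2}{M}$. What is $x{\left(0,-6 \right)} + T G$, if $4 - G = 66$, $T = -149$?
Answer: $\frac{27718}{3} \approx 9239.3$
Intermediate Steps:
$x{\left(R,M \right)} = - \frac{2}{M} - \frac{M}{6}$ ($x{\left(R,M \right)} = M \left(- \frac{1}{6}\right) - \frac{2}{M} = - \frac{M}{6} - \frac{2}{M} = - \frac{2}{M} - \frac{M}{6}$)
$G = -62$ ($G = 4 - 66 = -62$)
$x{\left(0,-6 \right)} + T G = \left(- \frac{2}{-6} - -1\right) - -9238 = \left(\left(-2\right) \left(- \frac{1}{6}\right) + 1\right) + 9238 = \left(\frac{1}{3} + 1\right) + 9238 = \frac{4}{3} + 9238 = \frac{27718}{3}$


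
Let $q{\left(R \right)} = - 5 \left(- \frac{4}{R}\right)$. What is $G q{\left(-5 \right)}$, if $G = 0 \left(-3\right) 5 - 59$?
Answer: $236$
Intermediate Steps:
$G = -59$ ($G = 0 \cdot 5 - 59 = 0 - 59 = -59$)
$q{\left(R \right)} = \frac{20}{R}$
$G q{\left(-5 \right)} = - 59 \frac{20}{-5} = - 59 \cdot 20 \left(- \frac{1}{5}\right) = \left(-59\right) \left(-4\right) = 236$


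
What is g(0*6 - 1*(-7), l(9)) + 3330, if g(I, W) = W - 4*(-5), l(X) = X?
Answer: 3359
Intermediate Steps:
g(I, W) = 20 + W (g(I, W) = W + 20 = 20 + W)
g(0*6 - 1*(-7), l(9)) + 3330 = (20 + 9) + 3330 = 29 + 3330 = 3359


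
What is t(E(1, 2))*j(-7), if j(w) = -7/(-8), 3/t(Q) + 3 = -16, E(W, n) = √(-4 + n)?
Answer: -21/152 ≈ -0.13816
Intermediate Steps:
t(Q) = -3/19 (t(Q) = 3/(-3 - 16) = 3/(-19) = 3*(-1/19) = -3/19)
j(w) = 7/8 (j(w) = -7*(-⅛) = 7/8)
t(E(1, 2))*j(-7) = -3/19*7/8 = -21/152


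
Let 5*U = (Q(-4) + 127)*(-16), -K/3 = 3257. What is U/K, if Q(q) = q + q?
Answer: 1904/48855 ≈ 0.038972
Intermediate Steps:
K = -9771 (K = -3*3257 = -9771)
Q(q) = 2*q
U = -1904/5 (U = ((2*(-4) + 127)*(-16))/5 = ((-8 + 127)*(-16))/5 = (119*(-16))/5 = (⅕)*(-1904) = -1904/5 ≈ -380.80)
U/K = -1904/5/(-9771) = -1904/5*(-1/9771) = 1904/48855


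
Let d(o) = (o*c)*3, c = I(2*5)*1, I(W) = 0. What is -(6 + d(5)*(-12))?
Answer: -6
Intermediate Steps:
c = 0 (c = 0*1 = 0)
d(o) = 0 (d(o) = (o*0)*3 = 0*3 = 0)
-(6 + d(5)*(-12)) = -(6 + 0*(-12)) = -(6 + 0) = -1*6 = -6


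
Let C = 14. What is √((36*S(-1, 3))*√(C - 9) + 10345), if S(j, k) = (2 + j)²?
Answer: √(10345 + 36*√5) ≈ 102.11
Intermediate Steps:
√((36*S(-1, 3))*√(C - 9) + 10345) = √((36*(2 - 1)²)*√(14 - 9) + 10345) = √((36*1²)*√5 + 10345) = √((36*1)*√5 + 10345) = √(36*√5 + 10345) = √(10345 + 36*√5)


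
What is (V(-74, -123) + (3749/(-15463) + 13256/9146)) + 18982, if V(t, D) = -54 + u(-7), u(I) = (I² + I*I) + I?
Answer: 1344962559268/70712299 ≈ 19020.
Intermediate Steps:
u(I) = I + 2*I² (u(I) = (I² + I²) + I = 2*I² + I = I + 2*I²)
V(t, D) = 37 (V(t, D) = -54 - 7*(1 + 2*(-7)) = -54 - 7*(1 - 14) = -54 - 7*(-13) = -54 + 91 = 37)
(V(-74, -123) + (3749/(-15463) + 13256/9146)) + 18982 = (37 + (3749/(-15463) + 13256/9146)) + 18982 = (37 + (3749*(-1/15463) + 13256*(1/9146))) + 18982 = (37 + (-3749/15463 + 6628/4573)) + 18982 = (37 + 85344587/70712299) + 18982 = 2701699650/70712299 + 18982 = 1344962559268/70712299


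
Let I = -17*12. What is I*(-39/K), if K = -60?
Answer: -663/5 ≈ -132.60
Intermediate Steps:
I = -204
I*(-39/K) = -(-7956)/(-60) = -(-7956)*(-1)/60 = -204*13/20 = -663/5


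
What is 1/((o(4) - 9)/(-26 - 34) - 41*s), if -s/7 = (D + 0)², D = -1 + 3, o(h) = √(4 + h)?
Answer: 4133340/4745694313 + 120*√2/4745694313 ≈ 0.00087100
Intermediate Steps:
D = 2
s = -28 (s = -7*(2 + 0)² = -7*2² = -7*4 = -28)
1/((o(4) - 9)/(-26 - 34) - 41*s) = 1/((√(4 + 4) - 9)/(-26 - 34) - 41*(-28)) = 1/((√8 - 9)/(-60) + 1148) = 1/((2*√2 - 9)*(-1/60) + 1148) = 1/((-9 + 2*√2)*(-1/60) + 1148) = 1/((3/20 - √2/30) + 1148) = 1/(22963/20 - √2/30)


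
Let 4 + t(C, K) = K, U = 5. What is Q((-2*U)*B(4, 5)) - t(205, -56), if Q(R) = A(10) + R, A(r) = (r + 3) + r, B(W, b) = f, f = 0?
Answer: 83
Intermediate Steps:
B(W, b) = 0
A(r) = 3 + 2*r (A(r) = (3 + r) + r = 3 + 2*r)
t(C, K) = -4 + K
Q(R) = 23 + R (Q(R) = (3 + 2*10) + R = (3 + 20) + R = 23 + R)
Q((-2*U)*B(4, 5)) - t(205, -56) = (23 - 2*5*0) - (-4 - 56) = (23 - 10*0) - 1*(-60) = (23 + 0) + 60 = 23 + 60 = 83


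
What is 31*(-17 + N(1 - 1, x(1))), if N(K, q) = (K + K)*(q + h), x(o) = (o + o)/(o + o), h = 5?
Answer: -527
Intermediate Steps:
x(o) = 1 (x(o) = (2*o)/((2*o)) = (2*o)*(1/(2*o)) = 1)
N(K, q) = 2*K*(5 + q) (N(K, q) = (K + K)*(q + 5) = (2*K)*(5 + q) = 2*K*(5 + q))
31*(-17 + N(1 - 1, x(1))) = 31*(-17 + 2*(1 - 1)*(5 + 1)) = 31*(-17 + 2*0*6) = 31*(-17 + 0) = 31*(-17) = -527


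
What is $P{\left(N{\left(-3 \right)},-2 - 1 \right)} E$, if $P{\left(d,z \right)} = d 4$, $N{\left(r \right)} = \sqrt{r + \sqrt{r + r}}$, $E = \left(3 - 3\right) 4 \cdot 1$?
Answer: $0$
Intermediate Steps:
$E = 0$ ($E = 0 \cdot 4 = 0$)
$N{\left(r \right)} = \sqrt{r + \sqrt{2} \sqrt{r}}$ ($N{\left(r \right)} = \sqrt{r + \sqrt{2 r}} = \sqrt{r + \sqrt{2} \sqrt{r}}$)
$P{\left(d,z \right)} = 4 d$
$P{\left(N{\left(-3 \right)},-2 - 1 \right)} E = 4 \sqrt{-3 + \sqrt{2} \sqrt{-3}} \cdot 0 = 4 \sqrt{-3 + \sqrt{2} i \sqrt{3}} \cdot 0 = 4 \sqrt{-3 + i \sqrt{6}} \cdot 0 = 0$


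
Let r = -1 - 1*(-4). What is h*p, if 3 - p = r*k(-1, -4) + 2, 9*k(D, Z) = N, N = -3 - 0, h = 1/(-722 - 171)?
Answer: -2/893 ≈ -0.0022396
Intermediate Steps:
r = 3 (r = -1 + 4 = 3)
h = -1/893 (h = 1/(-893) = -1/893 ≈ -0.0011198)
N = -3 (N = -3 - 1*0 = -3 + 0 = -3)
k(D, Z) = -⅓ (k(D, Z) = (⅑)*(-3) = -⅓)
p = 2 (p = 3 - (3*(-⅓) + 2) = 3 - (-1 + 2) = 3 - 1*1 = 3 - 1 = 2)
h*p = -1/893*2 = -2/893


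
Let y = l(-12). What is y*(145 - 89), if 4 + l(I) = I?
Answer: -896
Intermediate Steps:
l(I) = -4 + I
y = -16 (y = -4 - 12 = -16)
y*(145 - 89) = -16*(145 - 89) = -16*56 = -896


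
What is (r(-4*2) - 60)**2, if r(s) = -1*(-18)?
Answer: 1764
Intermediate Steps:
r(s) = 18
(r(-4*2) - 60)**2 = (18 - 60)**2 = (-42)**2 = 1764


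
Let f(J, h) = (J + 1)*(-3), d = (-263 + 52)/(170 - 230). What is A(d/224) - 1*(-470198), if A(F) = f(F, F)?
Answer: 2106473389/4480 ≈ 4.7020e+5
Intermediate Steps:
d = 211/60 (d = -211/(-60) = -211*(-1/60) = 211/60 ≈ 3.5167)
f(J, h) = -3 - 3*J (f(J, h) = (1 + J)*(-3) = -3 - 3*J)
A(F) = -3 - 3*F
A(d/224) - 1*(-470198) = (-3 - 211/(20*224)) - 1*(-470198) = (-3 - 211/(20*224)) + 470198 = (-3 - 3*211/13440) + 470198 = (-3 - 211/4480) + 470198 = -13651/4480 + 470198 = 2106473389/4480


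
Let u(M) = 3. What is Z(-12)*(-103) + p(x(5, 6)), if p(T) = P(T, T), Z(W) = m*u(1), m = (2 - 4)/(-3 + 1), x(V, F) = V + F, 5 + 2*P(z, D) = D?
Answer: -306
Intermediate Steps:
P(z, D) = -5/2 + D/2
x(V, F) = F + V
m = 1 (m = -2/(-2) = -2*(-1/2) = 1)
Z(W) = 3 (Z(W) = 1*3 = 3)
p(T) = -5/2 + T/2
Z(-12)*(-103) + p(x(5, 6)) = 3*(-103) + (-5/2 + (6 + 5)/2) = -309 + (-5/2 + (1/2)*11) = -309 + (-5/2 + 11/2) = -309 + 3 = -306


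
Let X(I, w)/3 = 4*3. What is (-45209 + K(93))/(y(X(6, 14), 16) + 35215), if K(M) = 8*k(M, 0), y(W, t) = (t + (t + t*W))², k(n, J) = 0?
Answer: -45209/404879 ≈ -0.11166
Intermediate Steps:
X(I, w) = 36 (X(I, w) = 3*(4*3) = 3*12 = 36)
y(W, t) = (2*t + W*t)² (y(W, t) = (t + (t + W*t))² = (2*t + W*t)²)
K(M) = 0 (K(M) = 8*0 = 0)
(-45209 + K(93))/(y(X(6, 14), 16) + 35215) = (-45209 + 0)/(16²*(2 + 36)² + 35215) = -45209/(256*38² + 35215) = -45209/(256*1444 + 35215) = -45209/(369664 + 35215) = -45209/404879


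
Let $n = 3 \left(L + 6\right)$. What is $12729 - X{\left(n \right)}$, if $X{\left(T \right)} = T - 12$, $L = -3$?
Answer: $12732$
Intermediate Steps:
$n = 9$ ($n = 3 \left(-3 + 6\right) = 3 \cdot 3 = 9$)
$X{\left(T \right)} = -12 + T$ ($X{\left(T \right)} = T - 12 = -12 + T$)
$12729 - X{\left(n \right)} = 12729 - \left(-12 + 9\right) = 12729 - -3 = 12729 + 3 = 12732$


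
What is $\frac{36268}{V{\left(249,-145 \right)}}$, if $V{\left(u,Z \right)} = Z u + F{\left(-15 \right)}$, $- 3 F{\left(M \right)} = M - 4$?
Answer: $- \frac{27201}{27074} \approx -1.0047$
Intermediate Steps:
$F{\left(M \right)} = \frac{4}{3} - \frac{M}{3}$ ($F{\left(M \right)} = - \frac{M - 4}{3} = - \frac{-4 + M}{3} = \frac{4}{3} - \frac{M}{3}$)
$V{\left(u,Z \right)} = \frac{19}{3} + Z u$ ($V{\left(u,Z \right)} = Z u + \left(\frac{4}{3} - -5\right) = Z u + \left(\frac{4}{3} + 5\right) = Z u + \frac{19}{3} = \frac{19}{3} + Z u$)
$\frac{36268}{V{\left(249,-145 \right)}} = \frac{36268}{\frac{19}{3} - 36105} = \frac{36268}{- \frac{108296}{3}} = 36268 \left(- \frac{3}{108296}\right) = - \frac{27201}{27074}$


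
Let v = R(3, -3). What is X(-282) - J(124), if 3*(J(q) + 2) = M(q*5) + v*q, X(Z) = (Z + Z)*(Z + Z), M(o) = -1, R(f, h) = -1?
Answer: 954419/3 ≈ 3.1814e+5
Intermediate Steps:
v = -1
X(Z) = 4*Z**2 (X(Z) = (2*Z)*(2*Z) = 4*Z**2)
J(q) = -7/3 - q/3 (J(q) = -2 + (-1 - q)/3 = -2 + (-1/3 - q/3) = -7/3 - q/3)
X(-282) - J(124) = 4*(-282)**2 - (-7/3 - 1/3*124) = 4*79524 - (-7/3 - 124/3) = 318096 - 1*(-131/3) = 318096 + 131/3 = 954419/3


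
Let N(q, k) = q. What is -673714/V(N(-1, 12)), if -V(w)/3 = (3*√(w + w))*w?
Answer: 336857*I*√2/9 ≈ 52932.0*I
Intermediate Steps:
V(w) = -9*√2*w^(3/2) (V(w) = -3*3*√(w + w)*w = -3*3*√(2*w)*w = -3*3*(√2*√w)*w = -3*3*√2*√w*w = -9*√2*w^(3/2))
-673714/V(N(-1, 12)) = -673714*(-I*√2/18) = -(-336857)*I*√2/9 = 336857*I*√2/9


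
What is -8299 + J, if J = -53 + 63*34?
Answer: -6210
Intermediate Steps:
J = 2089 (J = -53 + 2142 = 2089)
-8299 + J = -8299 + 2089 = -6210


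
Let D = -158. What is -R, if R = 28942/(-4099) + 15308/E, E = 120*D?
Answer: 152871953/19429260 ≈ 7.8681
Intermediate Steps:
E = -18960 (E = 120*(-158) = -18960)
R = -152871953/19429260 (R = 28942/(-4099) + 15308/(-18960) = 28942*(-1/4099) + 15308*(-1/18960) = -28942/4099 - 3827/4740 = -152871953/19429260 ≈ -7.8681)
-R = -1*(-152871953/19429260) = 152871953/19429260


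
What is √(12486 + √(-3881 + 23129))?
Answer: √(12486 + 4*√1203) ≈ 112.36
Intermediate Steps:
√(12486 + √(-3881 + 23129)) = √(12486 + √19248) = √(12486 + 4*√1203)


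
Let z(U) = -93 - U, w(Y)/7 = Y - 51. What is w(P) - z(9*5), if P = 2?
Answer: -205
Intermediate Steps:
w(Y) = -357 + 7*Y (w(Y) = 7*(Y - 51) = 7*(-51 + Y) = -357 + 7*Y)
w(P) - z(9*5) = (-357 + 7*2) - (-93 - 9*5) = (-357 + 14) - (-93 - 1*45) = -343 - (-93 - 45) = -343 - 1*(-138) = -343 + 138 = -205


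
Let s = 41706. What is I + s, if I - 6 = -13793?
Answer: 27919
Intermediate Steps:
I = -13787 (I = 6 - 13793 = -13787)
I + s = -13787 + 41706 = 27919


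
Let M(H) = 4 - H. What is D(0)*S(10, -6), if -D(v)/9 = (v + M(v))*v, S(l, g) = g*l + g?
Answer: 0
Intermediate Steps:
S(l, g) = g + g*l
D(v) = -36*v (D(v) = -9*(v + (4 - v))*v = -36*v)
D(0)*S(10, -6) = (-36*0)*(-6*(1 + 10)) = 0*(-6*11) = 0*(-66) = 0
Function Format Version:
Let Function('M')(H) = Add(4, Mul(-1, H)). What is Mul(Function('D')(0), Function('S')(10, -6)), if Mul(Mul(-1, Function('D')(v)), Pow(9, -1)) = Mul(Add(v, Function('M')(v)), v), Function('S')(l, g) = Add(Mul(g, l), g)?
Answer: 0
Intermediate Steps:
Function('S')(l, g) = Add(g, Mul(g, l))
Function('D')(v) = Mul(-36, v) (Function('D')(v) = Mul(-9, Mul(Add(v, Add(4, Mul(-1, v))), v)) = Mul(-9, Mul(4, v)) = Mul(-36, v))
Mul(Function('D')(0), Function('S')(10, -6)) = Mul(Mul(-36, 0), Mul(-6, Add(1, 10))) = Mul(0, Mul(-6, 11)) = Mul(0, -66) = 0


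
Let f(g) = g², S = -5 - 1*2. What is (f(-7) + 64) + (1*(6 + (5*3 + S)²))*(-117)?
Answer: -8077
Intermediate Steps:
S = -7 (S = -5 - 2 = -7)
(f(-7) + 64) + (1*(6 + (5*3 + S)²))*(-117) = ((-7)² + 64) + (1*(6 + (5*3 - 7)²))*(-117) = (49 + 64) + (1*(6 + (15 - 7)²))*(-117) = 113 + (1*(6 + 8²))*(-117) = 113 + (1*(6 + 64))*(-117) = 113 + (1*70)*(-117) = 113 + 70*(-117) = 113 - 8190 = -8077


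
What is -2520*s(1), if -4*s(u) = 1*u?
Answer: 630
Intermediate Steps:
s(u) = -u/4
-2520*s(1) = -(-630) = -2520*(-¼) = 630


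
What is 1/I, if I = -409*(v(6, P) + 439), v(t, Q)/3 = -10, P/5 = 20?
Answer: -1/167281 ≈ -5.9780e-6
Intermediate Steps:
P = 100 (P = 5*20 = 100)
v(t, Q) = -30 (v(t, Q) = 3*(-10) = -30)
I = -167281 (I = -409*(-30 + 439) = -409*409 = -167281)
1/I = 1/(-167281) = -1/167281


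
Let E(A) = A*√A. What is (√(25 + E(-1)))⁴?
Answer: (25 - I)² ≈ 624.0 - 50.0*I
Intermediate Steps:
E(A) = A^(3/2)
(√(25 + E(-1)))⁴ = (√(25 + (-1)^(3/2)))⁴ = (√(25 - I))⁴ = (25 - I)²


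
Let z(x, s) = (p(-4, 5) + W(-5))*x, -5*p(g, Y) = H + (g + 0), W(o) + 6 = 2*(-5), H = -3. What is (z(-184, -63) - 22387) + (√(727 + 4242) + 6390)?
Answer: -66553/5 + √4969 ≈ -13240.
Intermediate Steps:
W(o) = -16 (W(o) = -6 + 2*(-5) = -6 - 10 = -16)
p(g, Y) = ⅗ - g/5 (p(g, Y) = -(-3 + (g + 0))/5 = -(-3 + g)/5 = ⅗ - g/5)
z(x, s) = -73*x/5 (z(x, s) = ((⅗ - ⅕*(-4)) - 16)*x = ((⅗ + ⅘) - 16)*x = (7/5 - 16)*x = -73*x/5)
(z(-184, -63) - 22387) + (√(727 + 4242) + 6390) = (-73/5*(-184) - 22387) + (√(727 + 4242) + 6390) = (13432/5 - 22387) + (√4969 + 6390) = -98503/5 + (6390 + √4969) = -66553/5 + √4969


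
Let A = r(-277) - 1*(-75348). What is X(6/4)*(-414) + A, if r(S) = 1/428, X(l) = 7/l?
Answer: 31422049/428 ≈ 73416.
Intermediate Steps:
r(S) = 1/428
A = 32248945/428 (A = 1/428 - 1*(-75348) = 1/428 + 75348 = 32248945/428 ≈ 75348.)
X(6/4)*(-414) + A = (7/((6/4)))*(-414) + 32248945/428 = (7/((6*(1/4))))*(-414) + 32248945/428 = (7/(3/2))*(-414) + 32248945/428 = (7*(2/3))*(-414) + 32248945/428 = (14/3)*(-414) + 32248945/428 = -1932 + 32248945/428 = 31422049/428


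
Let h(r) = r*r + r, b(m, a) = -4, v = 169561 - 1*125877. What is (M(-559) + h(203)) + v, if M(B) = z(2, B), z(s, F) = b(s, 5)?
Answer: 85092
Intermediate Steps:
v = 43684 (v = 169561 - 125877 = 43684)
z(s, F) = -4
h(r) = r + r² (h(r) = r² + r = r + r²)
M(B) = -4
(M(-559) + h(203)) + v = (-4 + 203*(1 + 203)) + 43684 = (-4 + 203*204) + 43684 = (-4 + 41412) + 43684 = 41408 + 43684 = 85092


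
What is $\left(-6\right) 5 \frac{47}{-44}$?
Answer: $\frac{705}{22} \approx 32.045$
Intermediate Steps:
$\left(-6\right) 5 \frac{47}{-44} = - 30 \cdot 47 \left(- \frac{1}{44}\right) = \left(-30\right) \left(- \frac{47}{44}\right) = \frac{705}{22}$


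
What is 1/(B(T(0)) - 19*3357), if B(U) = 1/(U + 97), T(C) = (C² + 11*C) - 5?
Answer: -92/5868035 ≈ -1.5678e-5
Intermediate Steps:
T(C) = -5 + C² + 11*C
B(U) = 1/(97 + U)
1/(B(T(0)) - 19*3357) = 1/(1/(97 + (-5 + 0² + 11*0)) - 19*3357) = 1/(1/(97 + (-5 + 0 + 0)) - 63783) = 1/(1/(97 - 5) - 63783) = 1/(1/92 - 63783) = 1/(-5868035/92) = -92/5868035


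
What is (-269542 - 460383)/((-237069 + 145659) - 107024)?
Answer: 729925/198434 ≈ 3.6784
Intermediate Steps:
(-269542 - 460383)/((-237069 + 145659) - 107024) = -729925/(-91410 - 107024) = -729925/(-198434) = -729925*(-1/198434) = 729925/198434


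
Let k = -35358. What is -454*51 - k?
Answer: 12204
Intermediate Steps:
-454*51 - k = -454*51 - 1*(-35358) = -23154 + 35358 = 12204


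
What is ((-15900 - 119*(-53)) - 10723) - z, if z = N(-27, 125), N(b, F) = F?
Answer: -20441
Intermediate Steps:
z = 125
((-15900 - 119*(-53)) - 10723) - z = ((-15900 - 119*(-53)) - 10723) - 1*125 = ((-15900 + 6307) - 10723) - 125 = (-9593 - 10723) - 125 = -20316 - 125 = -20441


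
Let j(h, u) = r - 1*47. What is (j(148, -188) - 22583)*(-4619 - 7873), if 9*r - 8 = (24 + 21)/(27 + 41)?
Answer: 4805592937/17 ≈ 2.8268e+8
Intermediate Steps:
r = 589/612 (r = 8/9 + ((24 + 21)/(27 + 41))/9 = 8/9 + (45/68)/9 = 8/9 + (45*(1/68))/9 = 8/9 + (1/9)*(45/68) = 8/9 + 5/68 = 589/612 ≈ 0.96242)
j(h, u) = -28175/612 (j(h, u) = 589/612 - 1*47 = 589/612 - 47 = -28175/612)
(j(148, -188) - 22583)*(-4619 - 7873) = (-28175/612 - 22583)*(-4619 - 7873) = -13848971/612*(-12492) = 4805592937/17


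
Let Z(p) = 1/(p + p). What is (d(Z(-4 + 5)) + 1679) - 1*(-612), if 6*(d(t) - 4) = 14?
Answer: 6892/3 ≈ 2297.3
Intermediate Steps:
Z(p) = 1/(2*p)
d(t) = 19/3 (d(t) = 4 + (⅙)*14 = 4 + 7/3 = 19/3)
(d(Z(-4 + 5)) + 1679) - 1*(-612) = (19/3 + 1679) - 1*(-612) = 5056/3 + 612 = 6892/3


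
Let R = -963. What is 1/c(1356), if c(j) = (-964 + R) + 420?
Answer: -1/1507 ≈ -0.00066357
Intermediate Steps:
c(j) = -1507 (c(j) = (-964 - 963) + 420 = -1927 + 420 = -1507)
1/c(1356) = 1/(-1507) = -1/1507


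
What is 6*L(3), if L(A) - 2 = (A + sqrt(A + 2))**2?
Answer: 96 + 36*sqrt(5) ≈ 176.50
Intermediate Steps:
L(A) = 2 + (A + sqrt(2 + A))**2 (L(A) = 2 + (A + sqrt(A + 2))**2 = 2 + (A + sqrt(2 + A))**2)
6*L(3) = 6*(2 + (3 + sqrt(2 + 3))**2) = 6*(2 + (3 + sqrt(5))**2) = 12 + 6*(3 + sqrt(5))**2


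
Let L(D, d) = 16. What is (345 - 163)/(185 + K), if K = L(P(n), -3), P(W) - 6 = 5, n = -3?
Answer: 182/201 ≈ 0.90547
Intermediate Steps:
P(W) = 11 (P(W) = 6 + 5 = 11)
K = 16
(345 - 163)/(185 + K) = (345 - 163)/(185 + 16) = 182/201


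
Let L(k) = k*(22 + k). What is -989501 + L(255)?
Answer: -918866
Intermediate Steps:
-989501 + L(255) = -989501 + 255*(22 + 255) = -989501 + 255*277 = -989501 + 70635 = -918866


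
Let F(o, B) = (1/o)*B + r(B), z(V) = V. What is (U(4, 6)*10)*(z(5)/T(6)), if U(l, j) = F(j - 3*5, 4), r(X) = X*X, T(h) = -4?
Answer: -1750/9 ≈ -194.44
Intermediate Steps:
r(X) = X²
F(o, B) = B² + B/o (F(o, B) = (1/o)*B + B² = B/o + B² = B² + B/o)
U(l, j) = 16 + 4/(-15 + j) (U(l, j) = 4² + 4/(j - 3*5) = 16 + 4/(j - 1*15) = 16 + 4/(j - 15) = 16 + 4/(-15 + j))
(U(4, 6)*10)*(z(5)/T(6)) = ((4*(-59 + 4*6)/(-15 + 6))*10)*(5/(-4)) = ((4*(-59 + 24)/(-9))*10)*(5*(-¼)) = ((4*(-⅑)*(-35))*10)*(-5/4) = ((140/9)*10)*(-5/4) = (1400/9)*(-5/4) = -1750/9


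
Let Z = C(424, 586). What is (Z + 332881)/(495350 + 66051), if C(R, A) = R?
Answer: 333305/561401 ≈ 0.59370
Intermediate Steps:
Z = 424
(Z + 332881)/(495350 + 66051) = (424 + 332881)/(495350 + 66051) = 333305/561401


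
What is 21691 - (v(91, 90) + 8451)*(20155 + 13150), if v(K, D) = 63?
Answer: -283537079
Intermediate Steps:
21691 - (v(91, 90) + 8451)*(20155 + 13150) = 21691 - (63 + 8451)*(20155 + 13150) = 21691 - 8514*33305 = 21691 - 1*283558770 = 21691 - 283558770 = -283537079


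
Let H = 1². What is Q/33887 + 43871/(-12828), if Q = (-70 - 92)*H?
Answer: -1488734713/434702436 ≈ -3.4247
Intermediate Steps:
H = 1
Q = -162 (Q = (-70 - 92)*1 = -162*1 = -162)
Q/33887 + 43871/(-12828) = -162/33887 + 43871/(-12828) = -162*1/33887 + 43871*(-1/12828) = -162/33887 - 43871/12828 = -1488734713/434702436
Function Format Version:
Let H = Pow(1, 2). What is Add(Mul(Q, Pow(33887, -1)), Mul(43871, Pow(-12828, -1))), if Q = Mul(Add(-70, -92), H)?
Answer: Rational(-1488734713, 434702436) ≈ -3.4247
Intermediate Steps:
H = 1
Q = -162 (Q = Mul(Add(-70, -92), 1) = Mul(-162, 1) = -162)
Add(Mul(Q, Pow(33887, -1)), Mul(43871, Pow(-12828, -1))) = Add(Mul(-162, Pow(33887, -1)), Mul(43871, Pow(-12828, -1))) = Add(Mul(-162, Rational(1, 33887)), Mul(43871, Rational(-1, 12828))) = Add(Rational(-162, 33887), Rational(-43871, 12828)) = Rational(-1488734713, 434702436)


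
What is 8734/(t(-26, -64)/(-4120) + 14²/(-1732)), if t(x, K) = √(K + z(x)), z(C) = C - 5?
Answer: -57191160154240/741333561 + 122665803184*I*√95/741333561 ≈ -77146.0 + 1612.8*I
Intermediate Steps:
z(C) = -5 + C
t(x, K) = √(-5 + K + x) (t(x, K) = √(K + (-5 + x)) = √(-5 + K + x))
8734/(t(-26, -64)/(-4120) + 14²/(-1732)) = 8734/(√(-5 - 64 - 26)/(-4120) + 14²/(-1732)) = 8734/(√(-95)*(-1/4120) + 196*(-1/1732)) = 8734/((I*√95)*(-1/4120) - 49/433) = 8734/(-I*√95/4120 - 49/433) = 8734/(-49/433 - I*√95/4120)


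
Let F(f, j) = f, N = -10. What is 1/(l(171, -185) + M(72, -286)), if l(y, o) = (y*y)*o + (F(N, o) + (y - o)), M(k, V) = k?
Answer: -1/5409167 ≈ -1.8487e-7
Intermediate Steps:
l(y, o) = -10 + y - o + o*y² (l(y, o) = (y*y)*o + (-10 + (y - o)) = y²*o + (-10 + y - o) = o*y² + (-10 + y - o) = -10 + y - o + o*y²)
1/(l(171, -185) + M(72, -286)) = 1/((-10 + 171 - 1*(-185) - 185*171²) + 72) = 1/((-10 + 171 + 185 - 185*29241) + 72) = 1/((-10 + 171 + 185 - 5409585) + 72) = 1/(-5409239 + 72) = 1/(-5409167) = -1/5409167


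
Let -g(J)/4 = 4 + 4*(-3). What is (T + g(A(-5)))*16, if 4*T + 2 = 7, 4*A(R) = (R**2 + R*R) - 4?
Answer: 532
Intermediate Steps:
A(R) = -1 + R**2/2 (A(R) = ((R**2 + R*R) - 4)/4 = ((R**2 + R**2) - 4)/4 = (2*R**2 - 4)/4 = (-4 + 2*R**2)/4 = -1 + R**2/2)
g(J) = 32 (g(J) = -4*(4 + 4*(-3)) = -4*(4 - 12) = -4*(-8) = 32)
T = 5/4 (T = -1/2 + (1/4)*7 = -1/2 + 7/4 = 5/4 ≈ 1.2500)
(T + g(A(-5)))*16 = (5/4 + 32)*16 = (133/4)*16 = 532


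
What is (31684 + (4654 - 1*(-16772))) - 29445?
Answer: 23665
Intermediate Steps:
(31684 + (4654 - 1*(-16772))) - 29445 = (31684 + (4654 + 16772)) - 29445 = (31684 + 21426) - 29445 = 53110 - 29445 = 23665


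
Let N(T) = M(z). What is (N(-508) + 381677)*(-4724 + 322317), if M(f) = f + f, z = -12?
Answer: 121210321229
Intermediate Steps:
M(f) = 2*f
N(T) = -24 (N(T) = 2*(-12) = -24)
(N(-508) + 381677)*(-4724 + 322317) = (-24 + 381677)*(-4724 + 322317) = 381653*317593 = 121210321229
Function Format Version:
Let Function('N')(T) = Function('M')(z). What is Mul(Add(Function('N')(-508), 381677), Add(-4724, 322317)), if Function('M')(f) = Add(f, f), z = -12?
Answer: 121210321229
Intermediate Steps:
Function('M')(f) = Mul(2, f)
Function('N')(T) = -24 (Function('N')(T) = Mul(2, -12) = -24)
Mul(Add(Function('N')(-508), 381677), Add(-4724, 322317)) = Mul(Add(-24, 381677), Add(-4724, 322317)) = Mul(381653, 317593) = 121210321229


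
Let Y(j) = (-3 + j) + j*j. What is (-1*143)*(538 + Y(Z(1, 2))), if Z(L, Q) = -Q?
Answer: -76791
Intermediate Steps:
Y(j) = -3 + j + j**2 (Y(j) = (-3 + j) + j**2 = -3 + j + j**2)
(-1*143)*(538 + Y(Z(1, 2))) = (-1*143)*(538 + (-3 - 1*2 + (-1*2)**2)) = -143*(538 + (-3 - 2 + (-2)**2)) = -143*(538 + (-3 - 2 + 4)) = -143*(538 - 1) = -143*537 = -76791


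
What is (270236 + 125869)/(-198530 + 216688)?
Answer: 396105/18158 ≈ 21.814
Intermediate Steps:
(270236 + 125869)/(-198530 + 216688) = 396105/18158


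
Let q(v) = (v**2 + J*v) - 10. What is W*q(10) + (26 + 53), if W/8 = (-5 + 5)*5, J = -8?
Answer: 79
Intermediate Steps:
q(v) = -10 + v**2 - 8*v (q(v) = (v**2 - 8*v) - 10 = -10 + v**2 - 8*v)
W = 0 (W = 8*((-5 + 5)*5) = 8*(0*5) = 8*0 = 0)
W*q(10) + (26 + 53) = 0*(-10 + 10**2 - 8*10) + (26 + 53) = 0*(-10 + 100 - 80) + 79 = 0*10 + 79 = 0 + 79 = 79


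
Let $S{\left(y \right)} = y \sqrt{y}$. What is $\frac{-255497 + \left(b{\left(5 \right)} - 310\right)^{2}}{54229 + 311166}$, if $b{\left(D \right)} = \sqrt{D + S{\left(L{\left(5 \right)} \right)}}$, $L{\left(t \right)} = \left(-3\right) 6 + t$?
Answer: $- \frac{255497}{365395} + \frac{\left(310 - \sqrt{5 - 13 i \sqrt{13}}\right)^{2}}{365395} \approx -0.44488 + 0.0076602 i$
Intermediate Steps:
$L{\left(t \right)} = -18 + t$
$S{\left(y \right)} = y^{\frac{3}{2}}$
$b{\left(D \right)} = \sqrt{D - 13 i \sqrt{13}}$ ($b{\left(D \right)} = \sqrt{D + \left(-18 + 5\right)^{\frac{3}{2}}} = \sqrt{D + \left(-13\right)^{\frac{3}{2}}} = \sqrt{D - 13 i \sqrt{13}}$)
$\frac{-255497 + \left(b{\left(5 \right)} - 310\right)^{2}}{54229 + 311166} = \frac{-255497 + \left(\sqrt{5 - 13 i \sqrt{13}} - 310\right)^{2}}{54229 + 311166} = \frac{-255497 + \left(-310 + \sqrt{5 - 13 i \sqrt{13}}\right)^{2}}{365395} = \left(-255497 + \left(-310 + \sqrt{5 - 13 i \sqrt{13}}\right)^{2}\right) \frac{1}{365395} = - \frac{255497}{365395} + \frac{\left(-310 + \sqrt{5 - 13 i \sqrt{13}}\right)^{2}}{365395}$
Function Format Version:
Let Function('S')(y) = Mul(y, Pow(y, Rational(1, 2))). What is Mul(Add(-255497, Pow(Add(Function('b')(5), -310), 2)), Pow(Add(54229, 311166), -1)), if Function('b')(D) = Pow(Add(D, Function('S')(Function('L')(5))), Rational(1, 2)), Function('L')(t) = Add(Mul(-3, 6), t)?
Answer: Add(Rational(-255497, 365395), Mul(Rational(1, 365395), Pow(Add(310, Mul(-1, Pow(Add(5, Mul(-13, I, Pow(13, Rational(1, 2)))), Rational(1, 2)))), 2))) ≈ Add(-0.44488, Mul(0.0076602, I))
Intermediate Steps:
Function('L')(t) = Add(-18, t)
Function('S')(y) = Pow(y, Rational(3, 2))
Function('b')(D) = Pow(Add(D, Mul(-13, I, Pow(13, Rational(1, 2)))), Rational(1, 2)) (Function('b')(D) = Pow(Add(D, Pow(Add(-18, 5), Rational(3, 2))), Rational(1, 2)) = Pow(Add(D, Pow(-13, Rational(3, 2))), Rational(1, 2)) = Pow(Add(D, Mul(-13, I, Pow(13, Rational(1, 2)))), Rational(1, 2)))
Mul(Add(-255497, Pow(Add(Function('b')(5), -310), 2)), Pow(Add(54229, 311166), -1)) = Mul(Add(-255497, Pow(Add(Pow(Add(5, Mul(-13, I, Pow(13, Rational(1, 2)))), Rational(1, 2)), -310), 2)), Pow(Add(54229, 311166), -1)) = Mul(Add(-255497, Pow(Add(-310, Pow(Add(5, Mul(-13, I, Pow(13, Rational(1, 2)))), Rational(1, 2))), 2)), Pow(365395, -1)) = Mul(Add(-255497, Pow(Add(-310, Pow(Add(5, Mul(-13, I, Pow(13, Rational(1, 2)))), Rational(1, 2))), 2)), Rational(1, 365395)) = Add(Rational(-255497, 365395), Mul(Rational(1, 365395), Pow(Add(-310, Pow(Add(5, Mul(-13, I, Pow(13, Rational(1, 2)))), Rational(1, 2))), 2)))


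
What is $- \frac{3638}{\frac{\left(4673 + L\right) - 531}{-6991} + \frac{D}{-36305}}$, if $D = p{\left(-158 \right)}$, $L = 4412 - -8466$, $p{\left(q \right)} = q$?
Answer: $\frac{461677215845}{308403261} \approx 1497.0$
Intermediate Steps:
$L = 12878$ ($L = 4412 + 8466 = 12878$)
$D = -158$
$- \frac{3638}{\frac{\left(4673 + L\right) - 531}{-6991} + \frac{D}{-36305}} = - \frac{3638}{\frac{\left(4673 + 12878\right) - 531}{-6991} - \frac{158}{-36305}} = - \frac{3638}{\left(17551 - 531\right) \left(- \frac{1}{6991}\right) - - \frac{158}{36305}} = - \frac{3638}{17020 \left(- \frac{1}{6991}\right) + \frac{158}{36305}} = - \frac{3638}{- \frac{17020}{6991} + \frac{158}{36305}} = - \frac{3638}{- \frac{616806522}{253808255}} = \left(-3638\right) \left(- \frac{253808255}{616806522}\right) = \frac{461677215845}{308403261}$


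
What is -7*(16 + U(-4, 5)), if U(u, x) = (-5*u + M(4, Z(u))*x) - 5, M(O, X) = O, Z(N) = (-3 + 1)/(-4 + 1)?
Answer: -357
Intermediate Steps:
Z(N) = 2/3 (Z(N) = -2/(-3) = -2*(-1/3) = 2/3)
U(u, x) = -5 - 5*u + 4*x (U(u, x) = (-5*u + 4*x) - 5 = -5 - 5*u + 4*x)
-7*(16 + U(-4, 5)) = -7*(16 + (-5 - 5*(-4) + 4*5)) = -7*(16 + (-5 + 20 + 20)) = -7*(16 + 35) = -7*51 = -357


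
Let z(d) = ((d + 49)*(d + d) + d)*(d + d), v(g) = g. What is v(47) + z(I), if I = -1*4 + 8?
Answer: 3471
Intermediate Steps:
I = 4 (I = -4 + 8 = 4)
z(d) = 2*d*(d + 2*d*(49 + d)) (z(d) = ((49 + d)*(2*d) + d)*(2*d) = (2*d*(49 + d) + d)*(2*d) = (d + 2*d*(49 + d))*(2*d) = 2*d*(d + 2*d*(49 + d)))
v(47) + z(I) = 47 + 4**2*(198 + 4*4) = 47 + 16*(198 + 16) = 47 + 16*214 = 47 + 3424 = 3471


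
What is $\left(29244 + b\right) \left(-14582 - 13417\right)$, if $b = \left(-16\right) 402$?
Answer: $-638713188$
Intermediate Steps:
$b = -6432$
$\left(29244 + b\right) \left(-14582 - 13417\right) = \left(29244 - 6432\right) \left(-14582 - 13417\right) = 22812 \left(-27999\right) = -638713188$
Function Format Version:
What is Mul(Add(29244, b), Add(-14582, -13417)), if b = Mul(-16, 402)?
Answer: -638713188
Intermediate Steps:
b = -6432
Mul(Add(29244, b), Add(-14582, -13417)) = Mul(Add(29244, -6432), Add(-14582, -13417)) = Mul(22812, -27999) = -638713188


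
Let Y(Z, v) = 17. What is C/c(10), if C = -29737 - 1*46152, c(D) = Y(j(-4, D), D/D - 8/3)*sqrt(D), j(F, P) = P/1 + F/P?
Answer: -75889*sqrt(10)/170 ≈ -1411.7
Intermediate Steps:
j(F, P) = P + F/P (j(F, P) = P*1 + F/P = P + F/P)
c(D) = 17*sqrt(D)
C = -75889 (C = -29737 - 46152 = -75889)
C/c(10) = -75889*sqrt(10)/170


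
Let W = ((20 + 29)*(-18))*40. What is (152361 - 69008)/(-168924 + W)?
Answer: -83353/204204 ≈ -0.40819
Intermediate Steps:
W = -35280 (W = (49*(-18))*40 = -882*40 = -35280)
(152361 - 69008)/(-168924 + W) = (152361 - 69008)/(-168924 - 35280) = 83353/(-204204) = 83353*(-1/204204) = -83353/204204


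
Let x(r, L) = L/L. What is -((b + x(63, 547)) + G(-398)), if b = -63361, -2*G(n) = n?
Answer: 63161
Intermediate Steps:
G(n) = -n/2
x(r, L) = 1
-((b + x(63, 547)) + G(-398)) = -((-63361 + 1) - ½*(-398)) = -(-63360 + 199) = -1*(-63161) = 63161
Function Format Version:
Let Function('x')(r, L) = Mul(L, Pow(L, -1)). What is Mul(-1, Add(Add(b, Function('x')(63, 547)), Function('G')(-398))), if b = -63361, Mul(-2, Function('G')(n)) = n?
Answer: 63161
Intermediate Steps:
Function('G')(n) = Mul(Rational(-1, 2), n)
Function('x')(r, L) = 1
Mul(-1, Add(Add(b, Function('x')(63, 547)), Function('G')(-398))) = Mul(-1, Add(Add(-63361, 1), Mul(Rational(-1, 2), -398))) = Mul(-1, Add(-63360, 199)) = Mul(-1, -63161) = 63161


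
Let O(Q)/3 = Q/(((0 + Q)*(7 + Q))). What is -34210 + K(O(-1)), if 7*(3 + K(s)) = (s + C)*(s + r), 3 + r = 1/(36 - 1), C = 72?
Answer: -6710765/196 ≈ -34239.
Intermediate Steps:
O(Q) = 3/(7 + Q) (O(Q) = 3*(Q/(((0 + Q)*(7 + Q)))) = 3*(Q/((Q*(7 + Q)))) = 3*(Q*(1/(Q*(7 + Q)))) = 3/(7 + Q))
r = -104/35 (r = -3 + 1/(36 - 1) = -3 + 1/35 = -104/35 ≈ -2.9714)
K(s) = -3 + (72 + s)*(-104/35 + s)/7 (K(s) = -3 + ((s + 72)*(s - 104/35))/7 = -3 + ((72 + s)*(-104/35 + s))/7 = -3 + (72 + s)*(-104/35 + s)/7)
-34210 + K(O(-1)) = -34210 + (-8223/245 + (3/(7 - 1))²/7 + 2416*(3/(7 - 1))/245) = -34210 + (-8223/245 + (3/6)²/7 + 2416*(3/6)/245) = -34210 + (-8223/245 + (3*(⅙))²/7 + 2416*(3*(⅙))/245) = -34210 + (-8223/245 + (½)²/7 + (2416/245)*(½)) = -34210 + (-8223/245 + (⅐)*(¼) + 1208/245) = -34210 + (-8223/245 + 1/28 + 1208/245) = -34210 - 5605/196 = -6710765/196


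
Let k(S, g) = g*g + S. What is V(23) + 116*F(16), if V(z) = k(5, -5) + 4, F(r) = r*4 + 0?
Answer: 7458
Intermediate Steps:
F(r) = 4*r (F(r) = 4*r + 0 = 4*r)
k(S, g) = S + g² (k(S, g) = g² + S = S + g²)
V(z) = 34 (V(z) = (5 + (-5)²) + 4 = (5 + 25) + 4 = 30 + 4 = 34)
V(23) + 116*F(16) = 34 + 116*(4*16) = 34 + 116*64 = 34 + 7424 = 7458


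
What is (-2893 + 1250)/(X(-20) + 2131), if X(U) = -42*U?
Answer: -1643/2971 ≈ -0.55301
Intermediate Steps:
(-2893 + 1250)/(X(-20) + 2131) = (-2893 + 1250)/(-42*(-20) + 2131) = -1643/(840 + 2131) = -1643/2971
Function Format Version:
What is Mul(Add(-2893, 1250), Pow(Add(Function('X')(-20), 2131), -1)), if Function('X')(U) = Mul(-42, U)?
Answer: Rational(-1643, 2971) ≈ -0.55301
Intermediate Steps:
Mul(Add(-2893, 1250), Pow(Add(Function('X')(-20), 2131), -1)) = Mul(Add(-2893, 1250), Pow(Add(Mul(-42, -20), 2131), -1)) = Mul(-1643, Pow(Add(840, 2131), -1)) = Mul(-1643, Pow(2971, -1)) = Mul(-1643, Rational(1, 2971)) = Rational(-1643, 2971)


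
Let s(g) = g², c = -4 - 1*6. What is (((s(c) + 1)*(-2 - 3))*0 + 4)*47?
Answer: 188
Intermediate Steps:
c = -10 (c = -4 - 6 = -10)
(((s(c) + 1)*(-2 - 3))*0 + 4)*47 = ((((-10)² + 1)*(-2 - 3))*0 + 4)*47 = (((100 + 1)*(-5))*0 + 4)*47 = ((101*(-5))*0 + 4)*47 = (-505*0 + 4)*47 = (0 + 4)*47 = 4*47 = 188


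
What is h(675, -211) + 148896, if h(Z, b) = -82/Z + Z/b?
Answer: 21206039873/142425 ≈ 1.4889e+5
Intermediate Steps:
h(675, -211) + 148896 = (-82/675 + 675/(-211)) + 148896 = (-82*1/675 + 675*(-1/211)) + 148896 = (-82/675 - 675/211) + 148896 = -472927/142425 + 148896 = 21206039873/142425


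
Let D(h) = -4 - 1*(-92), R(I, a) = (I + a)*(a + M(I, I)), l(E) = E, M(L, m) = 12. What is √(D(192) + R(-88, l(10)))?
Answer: 2*I*√407 ≈ 40.349*I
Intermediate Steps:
R(I, a) = (12 + a)*(I + a) (R(I, a) = (I + a)*(a + 12) = (I + a)*(12 + a) = (12 + a)*(I + a))
D(h) = 88 (D(h) = -4 + 92 = 88)
√(D(192) + R(-88, l(10))) = √(88 + (10² + 12*(-88) + 12*10 - 88*10)) = √(88 + (100 - 1056 + 120 - 880)) = √(88 - 1716) = √(-1628) = 2*I*√407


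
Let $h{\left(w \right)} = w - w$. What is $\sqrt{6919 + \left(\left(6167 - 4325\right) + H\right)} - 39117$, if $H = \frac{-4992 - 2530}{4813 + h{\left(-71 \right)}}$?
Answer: $-39117 + \frac{\sqrt{202912090023}}{4813} \approx -39023.0$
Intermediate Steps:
$h{\left(w \right)} = 0$
$H = - \frac{7522}{4813}$ ($H = \frac{-4992 - 2530}{4813 + 0} = - \frac{7522}{4813} \approx -1.5629$)
$\sqrt{6919 + \left(\left(6167 - 4325\right) + H\right)} - 39117 = \sqrt{6919 + \left(\left(6167 - 4325\right) - \frac{7522}{4813}\right)} - 39117 = \sqrt{6919 + \left(1842 - \frac{7522}{4813}\right)} - 39117 = \sqrt{6919 + \frac{8858024}{4813}} - 39117 = \sqrt{\frac{42159171}{4813}} - 39117 = \frac{\sqrt{202912090023}}{4813} - 39117 = -39117 + \frac{\sqrt{202912090023}}{4813}$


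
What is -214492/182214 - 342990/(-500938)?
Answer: -11237403409/22819479183 ≈ -0.49245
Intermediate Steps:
-214492/182214 - 342990/(-500938) = -214492*1/182214 - 342990*(-1/500938) = -107246/91107 + 171495/250469 = -11237403409/22819479183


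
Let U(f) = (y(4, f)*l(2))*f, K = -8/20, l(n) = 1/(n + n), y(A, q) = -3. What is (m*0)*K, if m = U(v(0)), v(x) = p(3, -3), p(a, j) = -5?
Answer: 0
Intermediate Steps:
l(n) = 1/(2*n)
K = -⅖ (K = -8*1/20 = -⅖ ≈ -0.40000)
v(x) = -5
U(f) = -3*f/4 (U(f) = (-3/(2*2))*f = (-3*¼)*f = -3*f/4)
m = 15/4 (m = -¾*(-5) = 15/4 ≈ 3.7500)
(m*0)*K = ((15/4)*0)*(-⅖) = 0*(-⅖) = 0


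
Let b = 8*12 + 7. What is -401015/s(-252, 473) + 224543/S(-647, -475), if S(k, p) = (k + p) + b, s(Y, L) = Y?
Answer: 352049449/256788 ≈ 1371.0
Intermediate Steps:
b = 103 (b = 96 + 7 = 103)
S(k, p) = 103 + k + p (S(k, p) = (k + p) + 103 = 103 + k + p)
-401015/s(-252, 473) + 224543/S(-647, -475) = -401015/(-252) + 224543/(103 - 647 - 475) = -401015*(-1/252) + 224543/(-1019) = 401015/252 + 224543*(-1/1019) = 401015/252 - 224543/1019 = 352049449/256788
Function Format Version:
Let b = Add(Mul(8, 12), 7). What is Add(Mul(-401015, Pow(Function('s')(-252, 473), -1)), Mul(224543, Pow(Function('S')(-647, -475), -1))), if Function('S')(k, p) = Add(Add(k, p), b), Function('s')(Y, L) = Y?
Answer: Rational(352049449, 256788) ≈ 1371.0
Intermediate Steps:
b = 103 (b = Add(96, 7) = 103)
Function('S')(k, p) = Add(103, k, p) (Function('S')(k, p) = Add(Add(k, p), 103) = Add(103, k, p))
Add(Mul(-401015, Pow(Function('s')(-252, 473), -1)), Mul(224543, Pow(Function('S')(-647, -475), -1))) = Add(Mul(-401015, Pow(-252, -1)), Mul(224543, Pow(Add(103, -647, -475), -1))) = Add(Mul(-401015, Rational(-1, 252)), Mul(224543, Pow(-1019, -1))) = Add(Rational(401015, 252), Mul(224543, Rational(-1, 1019))) = Add(Rational(401015, 252), Rational(-224543, 1019)) = Rational(352049449, 256788)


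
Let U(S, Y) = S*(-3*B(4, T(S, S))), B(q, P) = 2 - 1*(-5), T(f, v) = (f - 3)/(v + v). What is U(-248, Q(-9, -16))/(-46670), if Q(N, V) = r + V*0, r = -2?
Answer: -2604/23335 ≈ -0.11159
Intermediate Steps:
T(f, v) = (-3 + f)/(2*v) (T(f, v) = (-3 + f)/((2*v)) = (-3 + f)*(1/(2*v)) = (-3 + f)/(2*v))
B(q, P) = 7 (B(q, P) = 2 + 5 = 7)
Q(N, V) = -2 (Q(N, V) = -2 + V*0 = -2 + 0 = -2)
U(S, Y) = -21*S (U(S, Y) = S*(-3*7) = S*(-21) = -21*S)
U(-248, Q(-9, -16))/(-46670) = -21*(-248)/(-46670) = 5208*(-1/46670) = -2604/23335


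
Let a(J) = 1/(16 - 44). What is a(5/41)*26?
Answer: -13/14 ≈ -0.92857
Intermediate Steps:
a(J) = -1/28 (a(J) = 1/(-28) = -1/28)
a(5/41)*26 = -1/28*26 = -13/14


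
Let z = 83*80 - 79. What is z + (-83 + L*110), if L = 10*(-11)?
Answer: -5622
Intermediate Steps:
L = -110
z = 6561 (z = 6640 - 79 = 6561)
z + (-83 + L*110) = 6561 + (-83 - 110*110) = 6561 + (-83 - 12100) = 6561 - 12183 = -5622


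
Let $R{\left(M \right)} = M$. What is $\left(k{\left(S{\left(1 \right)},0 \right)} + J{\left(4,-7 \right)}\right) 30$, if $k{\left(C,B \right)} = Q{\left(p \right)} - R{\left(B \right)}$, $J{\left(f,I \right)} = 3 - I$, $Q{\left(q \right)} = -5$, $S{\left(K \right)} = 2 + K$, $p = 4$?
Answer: $150$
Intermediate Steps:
$k{\left(C,B \right)} = -5 - B$
$\left(k{\left(S{\left(1 \right)},0 \right)} + J{\left(4,-7 \right)}\right) 30 = \left(\left(-5 - 0\right) + \left(3 - -7\right)\right) 30 = \left(\left(-5 + 0\right) + \left(3 + 7\right)\right) 30 = \left(-5 + 10\right) 30 = 5 \cdot 30 = 150$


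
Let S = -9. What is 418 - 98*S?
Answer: 1300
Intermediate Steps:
418 - 98*S = 418 - 98*(-9) = 418 + 882 = 1300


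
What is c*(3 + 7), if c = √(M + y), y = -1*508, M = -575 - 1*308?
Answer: 10*I*√1391 ≈ 372.96*I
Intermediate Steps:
M = -883 (M = -575 - 308 = -883)
y = -508
c = I*√1391 (c = √(-883 - 508) = √(-1391) = I*√1391 ≈ 37.296*I)
c*(3 + 7) = (I*√1391)*(3 + 7) = (I*√1391)*10 = 10*I*√1391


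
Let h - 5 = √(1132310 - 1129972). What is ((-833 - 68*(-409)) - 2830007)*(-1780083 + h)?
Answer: 4989608476184 - 2803028*√2338 ≈ 4.9895e+12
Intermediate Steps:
h = 5 + √2338 (h = 5 + √(1132310 - 1129972) = 5 + √2338 ≈ 53.353)
((-833 - 68*(-409)) - 2830007)*(-1780083 + h) = ((-833 - 68*(-409)) - 2830007)*(-1780083 + (5 + √2338)) = ((-833 + 27812) - 2830007)*(-1780078 + √2338) = (26979 - 2830007)*(-1780078 + √2338) = -2803028*(-1780078 + √2338) = 4989608476184 - 2803028*√2338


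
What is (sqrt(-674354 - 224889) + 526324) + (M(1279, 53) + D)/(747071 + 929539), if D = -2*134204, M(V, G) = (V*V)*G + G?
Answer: 147087752143/279435 + I*sqrt(899243) ≈ 5.2638e+5 + 948.28*I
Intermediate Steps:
M(V, G) = G + G*V**2 (M(V, G) = V**2*G + G = G*V**2 + G = G + G*V**2)
D = -268408
(sqrt(-674354 - 224889) + 526324) + (M(1279, 53) + D)/(747071 + 929539) = (sqrt(-674354 - 224889) + 526324) + (53*(1 + 1279**2) - 268408)/(747071 + 929539) = (sqrt(-899243) + 526324) + (53*(1 + 1635841) - 268408)/1676610 = (I*sqrt(899243) + 526324) + (53*1635842 - 268408)*(1/1676610) = (526324 + I*sqrt(899243)) + (86699626 - 268408)*(1/1676610) = (526324 + I*sqrt(899243)) + 86431218*(1/1676610) = (526324 + I*sqrt(899243)) + 14405203/279435 = 147087752143/279435 + I*sqrt(899243)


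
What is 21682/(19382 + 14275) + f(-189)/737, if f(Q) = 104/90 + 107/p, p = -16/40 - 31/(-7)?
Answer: 1083935321/1589788395 ≈ 0.68181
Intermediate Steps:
p = 141/35 (p = -16*1/40 - 31*(-1/7) = -2/5 + 31/7 = 141/35 ≈ 4.0286)
f(Q) = 58619/2115 (f(Q) = 104/90 + 107/(141/35) = 104*(1/90) + 107*(35/141) = 52/45 + 3745/141 = 58619/2115)
21682/(19382 + 14275) + f(-189)/737 = 21682/(19382 + 14275) + (58619/2115)/737 = 21682/33657 + (58619/2115)*(1/737) = 21682*(1/33657) + 5329/141705 = 21682/33657 + 5329/141705 = 1083935321/1589788395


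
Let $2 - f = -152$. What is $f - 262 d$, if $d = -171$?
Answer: $44956$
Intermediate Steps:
$f = 154$ ($f = 2 - -152 = 2 + 152 = 154$)
$f - 262 d = 154 - -44802 = 154 + 44802 = 44956$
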